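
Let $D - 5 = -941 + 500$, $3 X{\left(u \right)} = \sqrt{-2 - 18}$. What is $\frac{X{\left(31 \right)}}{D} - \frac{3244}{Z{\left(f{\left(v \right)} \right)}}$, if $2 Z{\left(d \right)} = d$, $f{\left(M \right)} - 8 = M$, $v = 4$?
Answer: $- \frac{1622}{3} - \frac{i \sqrt{5}}{654} \approx -540.67 - 0.0034191 i$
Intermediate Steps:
$f{\left(M \right)} = 8 + M$
$Z{\left(d \right)} = \frac{d}{2}$
$X{\left(u \right)} = \frac{2 i \sqrt{5}}{3}$ ($X{\left(u \right)} = \frac{\sqrt{-2 - 18}}{3} = \frac{\sqrt{-20}}{3} = \frac{2 i \sqrt{5}}{3}$)
$D = -436$ ($D = 5 + \left(-941 + 500\right) = 5 - 441 = -436$)
$\frac{X{\left(31 \right)}}{D} - \frac{3244}{Z{\left(f{\left(v \right)} \right)}} = \frac{\frac{2}{3} i \sqrt{5}}{-436} - \frac{3244}{\frac{1}{2} \left(8 + 4\right)} = \frac{2 i \sqrt{5}}{3} \left(- \frac{1}{436}\right) - \frac{3244}{\frac{1}{2} \cdot 12} = - \frac{i \sqrt{5}}{654} - \frac{3244}{6} = - \frac{i \sqrt{5}}{654} - \frac{1622}{3} = - \frac{1622}{3} - \frac{i \sqrt{5}}{654}$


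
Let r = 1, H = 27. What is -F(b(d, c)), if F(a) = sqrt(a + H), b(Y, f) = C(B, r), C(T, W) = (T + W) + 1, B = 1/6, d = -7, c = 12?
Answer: -5*sqrt(42)/6 ≈ -5.4006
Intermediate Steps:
B = 1/6 ≈ 0.16667
C(T, W) = 1 + T + W
b(Y, f) = 13/6 (b(Y, f) = 1 + 1/6 + 1 = 13/6)
F(a) = sqrt(27 + a) (F(a) = sqrt(a + 27) = sqrt(27 + a))
-F(b(d, c)) = -sqrt(27 + 13/6) = -sqrt(175/6) = -5*sqrt(42)/6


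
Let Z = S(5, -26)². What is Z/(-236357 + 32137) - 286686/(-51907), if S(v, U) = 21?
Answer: 58524123933/10600447540 ≈ 5.5209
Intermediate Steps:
Z = 441 (Z = 21² = 441)
Z/(-236357 + 32137) - 286686/(-51907) = 441/(-236357 + 32137) - 286686/(-51907) = 441/(-204220) - 286686*(-1/51907) = 441*(-1/204220) + 286686/51907 = -441/204220 + 286686/51907 = 58524123933/10600447540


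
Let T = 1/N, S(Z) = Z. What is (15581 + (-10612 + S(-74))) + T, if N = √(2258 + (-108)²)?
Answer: 4895 + √13922/13922 ≈ 4895.0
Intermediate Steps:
N = √13922 (N = √(2258 + 11664) = √13922 ≈ 117.99)
T = √13922/13922 (T = 1/(√13922) = √13922/13922 ≈ 0.0084752)
(15581 + (-10612 + S(-74))) + T = (15581 + (-10612 - 74)) + √13922/13922 = (15581 - 10686) + √13922/13922 = 4895 + √13922/13922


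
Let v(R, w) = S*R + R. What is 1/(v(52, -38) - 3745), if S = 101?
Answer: 1/1559 ≈ 0.00064144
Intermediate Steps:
v(R, w) = 102*R (v(R, w) = 101*R + R = 102*R)
1/(v(52, -38) - 3745) = 1/(102*52 - 3745) = 1/(5304 - 3745) = 1/1559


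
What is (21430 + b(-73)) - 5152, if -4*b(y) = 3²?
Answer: 65103/4 ≈ 16276.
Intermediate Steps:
b(y) = -9/4 (b(y) = -¼*3² = -¼*9 = -9/4)
(21430 + b(-73)) - 5152 = (21430 - 9/4) - 5152 = 85711/4 - 5152 = 65103/4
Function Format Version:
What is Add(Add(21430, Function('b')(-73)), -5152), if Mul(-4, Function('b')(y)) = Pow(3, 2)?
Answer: Rational(65103, 4) ≈ 16276.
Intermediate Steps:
Function('b')(y) = Rational(-9, 4) (Function('b')(y) = Mul(Rational(-1, 4), Pow(3, 2)) = Mul(Rational(-1, 4), 9) = Rational(-9, 4))
Add(Add(21430, Function('b')(-73)), -5152) = Add(Add(21430, Rational(-9, 4)), -5152) = Add(Rational(85711, 4), -5152) = Rational(65103, 4)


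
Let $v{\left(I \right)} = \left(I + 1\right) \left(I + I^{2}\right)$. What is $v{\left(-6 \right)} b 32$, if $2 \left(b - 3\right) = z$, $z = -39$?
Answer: $79200$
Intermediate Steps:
$v{\left(I \right)} = \left(1 + I\right) \left(I + I^{2}\right)$
$b = - \frac{33}{2}$ ($b = 3 + \frac{1}{2} \left(-39\right) = 3 - \frac{39}{2} = - \frac{33}{2} \approx -16.5$)
$v{\left(-6 \right)} b 32 = - 6 \left(1 + \left(-6\right)^{2} + 2 \left(-6\right)\right) \left(- \frac{33}{2}\right) 32 = - 6 \left(1 + 36 - 12\right) \left(- \frac{33}{2}\right) 32 = \left(-6\right) 25 \left(- \frac{33}{2}\right) 32 = \left(-150\right) \left(- \frac{33}{2}\right) 32 = 2475 \cdot 32 = 79200$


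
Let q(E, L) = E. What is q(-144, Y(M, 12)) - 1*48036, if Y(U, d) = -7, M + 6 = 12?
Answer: -48180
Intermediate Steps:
M = 6 (M = -6 + 12 = 6)
q(-144, Y(M, 12)) - 1*48036 = -144 - 1*48036 = -144 - 48036 = -48180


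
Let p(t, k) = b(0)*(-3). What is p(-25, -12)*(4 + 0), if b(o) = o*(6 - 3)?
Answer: 0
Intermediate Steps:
b(o) = 3*o (b(o) = o*3 = 3*o)
p(t, k) = 0 (p(t, k) = (3*0)*(-3) = 0*(-3) = 0)
p(-25, -12)*(4 + 0) = 0*(4 + 0) = 0*4 = 0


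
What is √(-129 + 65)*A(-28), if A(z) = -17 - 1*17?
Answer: -272*I ≈ -272.0*I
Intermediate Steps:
A(z) = -34 (A(z) = -17 - 17 = -34)
√(-129 + 65)*A(-28) = √(-129 + 65)*(-34) = √(-64)*(-34) = (8*I)*(-34) = -272*I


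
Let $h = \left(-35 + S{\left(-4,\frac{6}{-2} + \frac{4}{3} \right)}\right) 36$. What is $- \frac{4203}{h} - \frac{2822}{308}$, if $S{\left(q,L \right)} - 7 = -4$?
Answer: $- \frac{54345}{9856} \approx -5.5139$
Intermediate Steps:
$S{\left(q,L \right)} = 3$ ($S{\left(q,L \right)} = 7 - 4 = 3$)
$h = -1152$ ($h = \left(-35 + 3\right) 36 = \left(-32\right) 36 = -1152$)
$- \frac{4203}{h} - \frac{2822}{308} = - \frac{4203}{-1152} - \frac{2822}{308} = \left(-4203\right) \left(- \frac{1}{1152}\right) - \frac{1411}{154} = \frac{467}{128} - \frac{1411}{154} = - \frac{54345}{9856}$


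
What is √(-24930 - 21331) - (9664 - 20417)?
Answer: 10753 + I*√46261 ≈ 10753.0 + 215.08*I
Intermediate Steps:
√(-24930 - 21331) - (9664 - 20417) = √(-46261) - 1*(-10753) = I*√46261 + 10753 = 10753 + I*√46261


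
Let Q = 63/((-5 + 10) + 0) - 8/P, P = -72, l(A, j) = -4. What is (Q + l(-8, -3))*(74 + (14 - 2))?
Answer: 33712/45 ≈ 749.16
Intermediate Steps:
Q = 572/45 (Q = 63/((-5 + 10) + 0) - 8/(-72) = 63/(5 + 0) - 8*(-1/72) = 63/5 + ⅑ = 572/45 ≈ 12.711)
(Q + l(-8, -3))*(74 + (14 - 2)) = (572/45 - 4)*(74 + (14 - 2)) = 392*(74 + 12)/45 = (392/45)*86 = 33712/45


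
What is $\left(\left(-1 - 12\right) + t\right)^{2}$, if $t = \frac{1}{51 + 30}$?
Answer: $\frac{1106704}{6561} \approx 168.68$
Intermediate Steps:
$t = \frac{1}{81} \approx 0.012346$
$\left(\left(-1 - 12\right) + t\right)^{2} = \left(\left(-1 - 12\right) + \frac{1}{81}\right)^{2} = \left(-13 + \frac{1}{81}\right)^{2} = \left(- \frac{1052}{81}\right)^{2} = \frac{1106704}{6561}$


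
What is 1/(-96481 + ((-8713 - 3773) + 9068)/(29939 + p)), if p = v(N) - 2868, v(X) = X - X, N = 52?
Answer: -27071/2611840569 ≈ -1.0365e-5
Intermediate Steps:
v(X) = 0
p = -2868 (p = 0 - 2868 = -2868)
1/(-96481 + ((-8713 - 3773) + 9068)/(29939 + p)) = 1/(-96481 + ((-8713 - 3773) + 9068)/(29939 - 2868)) = 1/(-96481 + (-12486 + 9068)/27071) = 1/(-96481 - 3418*1/27071) = 1/(-96481 - 3418/27071) = 1/(-2611840569/27071) = -27071/2611840569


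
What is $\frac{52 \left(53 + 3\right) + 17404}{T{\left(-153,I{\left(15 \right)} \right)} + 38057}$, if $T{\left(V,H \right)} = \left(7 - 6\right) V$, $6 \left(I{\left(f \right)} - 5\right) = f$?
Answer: $\frac{5079}{9476} \approx 0.53599$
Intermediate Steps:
$I{\left(f \right)} = 5 + \frac{f}{6}$
$T{\left(V,H \right)} = V$ ($T{\left(V,H \right)} = 1 V = V$)
$\frac{52 \left(53 + 3\right) + 17404}{T{\left(-153,I{\left(15 \right)} \right)} + 38057} = \frac{52 \left(53 + 3\right) + 17404}{-153 + 38057} = \frac{52 \cdot 56 + 17404}{37904} = \left(2912 + 17404\right) \frac{1}{37904} = 20316 \cdot \frac{1}{37904} = \frac{5079}{9476}$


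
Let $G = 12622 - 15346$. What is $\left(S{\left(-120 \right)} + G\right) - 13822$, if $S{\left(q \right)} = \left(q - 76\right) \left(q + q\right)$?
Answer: $30494$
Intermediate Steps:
$G = -2724$
$S{\left(q \right)} = 2 q \left(-76 + q\right)$ ($S{\left(q \right)} = \left(-76 + q\right) 2 q = 2 q \left(-76 + q\right)$)
$\left(S{\left(-120 \right)} + G\right) - 13822 = \left(2 \left(-120\right) \left(-76 - 120\right) - 2724\right) - 13822 = \left(2 \left(-120\right) \left(-196\right) - 2724\right) - 13822 = \left(47040 - 2724\right) - 13822 = 44316 - 13822 = 30494$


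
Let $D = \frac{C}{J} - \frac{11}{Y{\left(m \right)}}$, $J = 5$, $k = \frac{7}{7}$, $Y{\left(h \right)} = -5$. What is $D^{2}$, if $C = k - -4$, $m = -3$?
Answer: $\frac{256}{25} \approx 10.24$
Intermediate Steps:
$k = 1$ ($k = 7 \cdot \frac{1}{7} = 1$)
$C = 5$ ($C = 1 - -4 = 1 + 4 = 5$)
$D = \frac{16}{5}$ ($D = \frac{5}{5} - \frac{11}{-5} = 5 \cdot \frac{1}{5} - - \frac{11}{5} = 1 + \frac{11}{5} = \frac{16}{5} \approx 3.2$)
$D^{2} = \left(\frac{16}{5}\right)^{2} = \frac{256}{25}$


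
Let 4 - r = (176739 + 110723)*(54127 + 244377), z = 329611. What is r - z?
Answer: -85808886455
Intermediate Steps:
r = -85808556844 (r = 4 - (176739 + 110723)*(54127 + 244377) = 4 - 287462*298504 = 4 - 1*85808556848 = 4 - 85808556848 = -85808556844)
r - z = -85808556844 - 1*329611 = -85808556844 - 329611 = -85808886455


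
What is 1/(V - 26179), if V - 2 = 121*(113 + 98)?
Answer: -1/646 ≈ -0.0015480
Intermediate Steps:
V = 25533 (V = 2 + 121*(113 + 98) = 2 + 121*211 = 2 + 25531 = 25533)
1/(V - 26179) = 1/(25533 - 26179) = 1/(-646) = -1/646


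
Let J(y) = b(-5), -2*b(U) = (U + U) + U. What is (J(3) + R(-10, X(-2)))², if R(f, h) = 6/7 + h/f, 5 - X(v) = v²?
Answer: 83521/1225 ≈ 68.180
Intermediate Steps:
b(U) = -3*U/2 (b(U) = -((U + U) + U)/2 = -(2*U + U)/2 = -3*U/2)
X(v) = 5 - v²
J(y) = 15/2 (J(y) = -3/2*(-5) = 15/2)
R(f, h) = 6/7 + h/f (R(f, h) = 6*(⅐) + h/f = 6/7 + h/f)
(J(3) + R(-10, X(-2)))² = (15/2 + (6/7 + (5 - 1*(-2)²)/(-10)))² = (15/2 + (6/7 + (5 - 1*4)*(-⅒)))² = (15/2 + (6/7 + (5 - 4)*(-⅒)))² = (15/2 + (6/7 + 1*(-⅒)))² = (15/2 + (6/7 - ⅒))² = (15/2 + 53/70)² = (289/35)² = 83521/1225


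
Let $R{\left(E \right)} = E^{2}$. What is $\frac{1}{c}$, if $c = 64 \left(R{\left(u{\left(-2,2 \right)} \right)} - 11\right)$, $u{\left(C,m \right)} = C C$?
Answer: $\frac{1}{320} \approx 0.003125$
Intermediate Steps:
$u{\left(C,m \right)} = C^{2}$
$c = 320$ ($c = 64 \left(\left(\left(-2\right)^{2}\right)^{2} - 11\right) = 64 \left(4^{2} - 11\right) = 64 \left(16 - 11\right) = 64 \cdot 5 = 320$)
$\frac{1}{c} = \frac{1}{320}$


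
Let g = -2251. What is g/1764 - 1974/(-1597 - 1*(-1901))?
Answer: -520805/67032 ≈ -7.7695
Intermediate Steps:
g/1764 - 1974/(-1597 - 1*(-1901)) = -2251/1764 - 1974/(-1597 - 1*(-1901)) = -2251*1/1764 - 1974/(-1597 + 1901) = -2251/1764 - 1974/304 = -2251/1764 - 1974*1/304 = -2251/1764 - 987/152 = -520805/67032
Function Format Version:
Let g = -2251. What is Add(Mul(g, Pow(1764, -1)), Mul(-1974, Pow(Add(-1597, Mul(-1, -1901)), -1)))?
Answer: Rational(-520805, 67032) ≈ -7.7695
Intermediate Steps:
Add(Mul(g, Pow(1764, -1)), Mul(-1974, Pow(Add(-1597, Mul(-1, -1901)), -1))) = Add(Mul(-2251, Pow(1764, -1)), Mul(-1974, Pow(Add(-1597, Mul(-1, -1901)), -1))) = Add(Mul(-2251, Rational(1, 1764)), Mul(-1974, Pow(Add(-1597, 1901), -1))) = Add(Rational(-2251, 1764), Mul(-1974, Pow(304, -1))) = Add(Rational(-2251, 1764), Mul(-1974, Rational(1, 304))) = Add(Rational(-2251, 1764), Rational(-987, 152)) = Rational(-520805, 67032)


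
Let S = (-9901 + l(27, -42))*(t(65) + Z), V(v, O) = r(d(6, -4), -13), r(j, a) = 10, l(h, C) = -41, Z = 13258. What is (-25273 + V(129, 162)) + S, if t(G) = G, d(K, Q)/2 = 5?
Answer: -132482529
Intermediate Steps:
d(K, Q) = 10 (d(K, Q) = 2*5 = 10)
V(v, O) = 10
S = -132457266 (S = (-9901 - 41)*(65 + 13258) = -9942*13323 = -132457266)
(-25273 + V(129, 162)) + S = (-25273 + 10) - 132457266 = -25263 - 132457266 = -132482529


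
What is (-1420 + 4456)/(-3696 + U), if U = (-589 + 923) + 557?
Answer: -92/85 ≈ -1.0824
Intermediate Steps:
U = 891 (U = 334 + 557 = 891)
(-1420 + 4456)/(-3696 + U) = (-1420 + 4456)/(-3696 + 891) = 3036/(-2805) = 3036*(-1/2805) = -92/85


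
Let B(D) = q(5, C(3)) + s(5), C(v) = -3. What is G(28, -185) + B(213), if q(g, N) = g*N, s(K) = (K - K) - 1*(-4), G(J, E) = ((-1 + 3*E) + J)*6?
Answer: -3179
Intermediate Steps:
G(J, E) = -6 + 6*J + 18*E (G(J, E) = (-1 + J + 3*E)*6 = -6 + 6*J + 18*E)
s(K) = 4 (s(K) = 0 + 4 = 4)
q(g, N) = N*g
B(D) = -11 (B(D) = -3*5 + 4 = -15 + 4 = -11)
G(28, -185) + B(213) = (-6 + 6*28 + 18*(-185)) - 11 = (-6 + 168 - 3330) - 11 = -3168 - 11 = -3179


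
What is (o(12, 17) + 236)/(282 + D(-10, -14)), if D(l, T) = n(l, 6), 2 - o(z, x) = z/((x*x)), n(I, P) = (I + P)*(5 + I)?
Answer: 34385/43639 ≈ 0.78794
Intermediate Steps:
n(I, P) = (5 + I)*(I + P)
o(z, x) = 2 - z/x² (o(z, x) = 2 - z/(x*x) = 2 - z/(x²) = 2 - z/x²)
D(l, T) = 30 + l² + 11*l (D(l, T) = l² + 5*l + 5*6 + l*6 = l² + 5*l + 30 + 6*l = 30 + l² + 11*l)
(o(12, 17) + 236)/(282 + D(-10, -14)) = ((2 - 1*12/17²) + 236)/(282 + (30 + (-10)² + 11*(-10))) = ((2 - 1*12*1/289) + 236)/(282 + (30 + 100 - 110)) = ((2 - 12/289) + 236)/(282 + 20) = (566/289 + 236)/302 = (68770/289)*(1/302) = 34385/43639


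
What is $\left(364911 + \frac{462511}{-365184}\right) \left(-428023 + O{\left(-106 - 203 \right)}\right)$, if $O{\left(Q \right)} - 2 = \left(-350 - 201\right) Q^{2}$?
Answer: $- \frac{1766952043229872969}{91296} \approx -1.9354 \cdot 10^{13}$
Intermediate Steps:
$O{\left(Q \right)} = 2 - 551 Q^{2}$ ($O{\left(Q \right)} = 2 + \left(-350 - 201\right) Q^{2} = 2 - 551 Q^{2}$)
$\left(364911 + \frac{462511}{-365184}\right) \left(-428023 + O{\left(-106 - 203 \right)}\right) = \left(364911 + \frac{462511}{-365184}\right) \left(-428023 + \left(2 - 551 \left(-106 - 203\right)^{2}\right)\right) = \left(364911 + 462511 \left(- \frac{1}{365184}\right)\right) \left(-428023 + \left(2 - 551 \left(-106 - 203\right)^{2}\right)\right) = \left(364911 - \frac{462511}{365184}\right) \left(-428023 + \left(2 - 551 \left(-309\right)^{2}\right)\right) = \frac{133259196113 \left(-428023 + \left(2 - 52610031\right)\right)}{365184} = \frac{133259196113 \left(-428023 - 52610029\right)}{365184} = \frac{133259196113}{365184} \left(-53038052\right) = - \frac{1766952043229872969}{91296}$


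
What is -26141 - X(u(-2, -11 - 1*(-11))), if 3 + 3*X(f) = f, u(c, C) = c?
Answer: -78418/3 ≈ -26139.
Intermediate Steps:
X(f) = -1 + f/3
-26141 - X(u(-2, -11 - 1*(-11))) = -26141 - (-1 + (1/3)*(-2)) = -26141 - (-1 - 2/3) = -26141 - 1*(-5/3) = -26141 + 5/3 = -78418/3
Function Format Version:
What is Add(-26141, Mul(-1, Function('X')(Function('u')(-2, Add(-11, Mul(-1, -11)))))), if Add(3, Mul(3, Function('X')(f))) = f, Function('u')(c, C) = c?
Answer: Rational(-78418, 3) ≈ -26139.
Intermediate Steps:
Function('X')(f) = Add(-1, Mul(Rational(1, 3), f))
Add(-26141, Mul(-1, Function('X')(Function('u')(-2, Add(-11, Mul(-1, -11)))))) = Add(-26141, Mul(-1, Add(-1, Mul(Rational(1, 3), -2)))) = Add(-26141, Mul(-1, Add(-1, Rational(-2, 3)))) = Add(-26141, Mul(-1, Rational(-5, 3))) = Add(-26141, Rational(5, 3)) = Rational(-78418, 3)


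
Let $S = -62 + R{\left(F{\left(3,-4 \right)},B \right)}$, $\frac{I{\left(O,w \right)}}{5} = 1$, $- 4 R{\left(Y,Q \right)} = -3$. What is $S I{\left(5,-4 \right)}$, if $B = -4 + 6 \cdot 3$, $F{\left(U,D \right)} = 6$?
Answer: $- \frac{1225}{4} \approx -306.25$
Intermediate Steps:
$B = 14$ ($B = -4 + 18 = 14$)
$R{\left(Y,Q \right)} = \frac{3}{4}$ ($R{\left(Y,Q \right)} = \left(- \frac{1}{4}\right) \left(-3\right) = \frac{3}{4}$)
$I{\left(O,w \right)} = 5$ ($I{\left(O,w \right)} = 5 \cdot 1 = 5$)
$S = - \frac{245}{4}$ ($S = -62 + \frac{3}{4} = - \frac{245}{4} \approx -61.25$)
$S I{\left(5,-4 \right)} = \left(- \frac{245}{4}\right) 5 = - \frac{1225}{4}$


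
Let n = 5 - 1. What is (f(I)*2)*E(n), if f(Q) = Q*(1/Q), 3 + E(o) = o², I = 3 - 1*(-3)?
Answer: 26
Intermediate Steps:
I = 6 (I = 3 + 3 = 6)
n = 4
E(o) = -3 + o²
f(Q) = 1 (f(Q) = Q/Q = 1)
(f(I)*2)*E(n) = (1*2)*(-3 + 4²) = 2*(-3 + 16) = 2*13 = 26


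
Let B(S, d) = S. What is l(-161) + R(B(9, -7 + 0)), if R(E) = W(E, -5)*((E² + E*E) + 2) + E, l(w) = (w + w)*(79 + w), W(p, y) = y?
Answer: 25593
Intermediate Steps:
l(w) = 2*w*(79 + w) (l(w) = (2*w)*(79 + w) = 2*w*(79 + w))
R(E) = -10 + E - 10*E² (R(E) = -5*((E² + E*E) + 2) + E = -5*((E² + E²) + 2) + E = -5*(2*E² + 2) + E = -5*(2 + 2*E²) + E = (-10 - 10*E²) + E = -10 + E - 10*E²)
l(-161) + R(B(9, -7 + 0)) = 2*(-161)*(79 - 161) + (-10 + 9 - 10*9²) = 2*(-161)*(-82) + (-10 + 9 - 10*81) = 26404 + (-10 + 9 - 810) = 26404 - 811 = 25593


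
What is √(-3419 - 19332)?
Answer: I*√22751 ≈ 150.83*I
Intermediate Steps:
√(-3419 - 19332) = √(-22751) = I*√22751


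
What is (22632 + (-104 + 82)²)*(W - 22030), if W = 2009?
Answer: -462805436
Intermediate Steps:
(22632 + (-104 + 82)²)*(W - 22030) = (22632 + (-104 + 82)²)*(2009 - 22030) = (22632 + (-22)²)*(-20021) = (22632 + 484)*(-20021) = 23116*(-20021) = -462805436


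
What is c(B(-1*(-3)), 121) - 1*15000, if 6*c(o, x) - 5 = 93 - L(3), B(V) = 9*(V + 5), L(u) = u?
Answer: -89905/6 ≈ -14984.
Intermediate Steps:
B(V) = 45 + 9*V (B(V) = 9*(5 + V) = 45 + 9*V)
c(o, x) = 95/6 (c(o, x) = 5/6 + (93 - 1*3)/6 = 5/6 + (93 - 3)/6 = 5/6 + (1/6)*90 = 5/6 + 15 = 95/6)
c(B(-1*(-3)), 121) - 1*15000 = 95/6 - 1*15000 = 95/6 - 15000 = -89905/6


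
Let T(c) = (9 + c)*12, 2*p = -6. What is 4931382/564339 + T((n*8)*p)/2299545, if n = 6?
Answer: 83992745126/9612762413 ≈ 8.7376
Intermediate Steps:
p = -3 (p = (½)*(-6) = -3)
T(c) = 108 + 12*c
4931382/564339 + T((n*8)*p)/2299545 = 4931382/564339 + (108 + 12*((6*8)*(-3)))/2299545 = 4931382*(1/564339) + (108 + 12*(48*(-3)))*(1/2299545) = 1643794/188113 + (108 + 12*(-144))*(1/2299545) = 1643794/188113 + (108 - 1728)*(1/2299545) = 1643794/188113 - 1620*1/2299545 = 1643794/188113 - 36/51101 = 83992745126/9612762413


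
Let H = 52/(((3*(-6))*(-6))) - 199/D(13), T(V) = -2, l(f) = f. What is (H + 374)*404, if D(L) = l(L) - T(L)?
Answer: 19700656/135 ≈ 1.4593e+5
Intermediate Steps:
D(L) = 2 + L (D(L) = L - 1*(-2) = L + 2 = 2 + L)
H = -1726/135 (H = 52/(((3*(-6))*(-6))) - 199/(2 + 13) = 52/((-18*(-6))) - 199/15 = 52/108 - 199*1/15 = 52*(1/108) - 199/15 = 13/27 - 199/15 = -1726/135 ≈ -12.785)
(H + 374)*404 = (-1726/135 + 374)*404 = (48764/135)*404 = 19700656/135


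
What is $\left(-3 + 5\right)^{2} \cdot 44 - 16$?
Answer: $160$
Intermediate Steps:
$\left(-3 + 5\right)^{2} \cdot 44 - 16 = 2^{2} \cdot 44 - 16 = 4 \cdot 44 - 16 = 176 - 16 = 160$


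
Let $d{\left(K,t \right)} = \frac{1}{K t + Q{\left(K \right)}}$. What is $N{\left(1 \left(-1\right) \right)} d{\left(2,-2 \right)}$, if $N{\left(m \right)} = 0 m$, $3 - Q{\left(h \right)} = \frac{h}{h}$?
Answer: $0$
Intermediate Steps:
$Q{\left(h \right)} = 2$ ($Q{\left(h \right)} = 3 - \frac{h}{h} = 3 - 1 = 2$)
$d{\left(K,t \right)} = \frac{1}{2 + K t}$ ($d{\left(K,t \right)} = \frac{1}{K t + 2} = \frac{1}{2 + K t}$)
$N{\left(m \right)} = 0$
$N{\left(1 \left(-1\right) \right)} d{\left(2,-2 \right)} = \frac{0}{2 + 2 \left(-2\right)} = \frac{0}{2 - 4} = \frac{0}{-2} = 0 \left(- \frac{1}{2}\right) = 0$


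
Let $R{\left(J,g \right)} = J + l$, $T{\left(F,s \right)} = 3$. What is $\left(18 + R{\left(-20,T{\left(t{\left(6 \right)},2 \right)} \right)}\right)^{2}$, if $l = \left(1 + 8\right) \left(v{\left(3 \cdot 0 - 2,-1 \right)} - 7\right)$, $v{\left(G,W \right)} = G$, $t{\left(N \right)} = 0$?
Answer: $6889$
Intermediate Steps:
$l = -81$ ($l = \left(1 + 8\right) \left(\left(3 \cdot 0 - 2\right) - 7\right) = 9 \left(\left(0 - 2\right) - 7\right) = 9 \left(-2 - 7\right) = 9 \left(-9\right) = -81$)
$R{\left(J,g \right)} = -81 + J$ ($R{\left(J,g \right)} = J - 81 = -81 + J$)
$\left(18 + R{\left(-20,T{\left(t{\left(6 \right)},2 \right)} \right)}\right)^{2} = \left(18 - 101\right)^{2} = \left(-83\right)^{2} = 6889$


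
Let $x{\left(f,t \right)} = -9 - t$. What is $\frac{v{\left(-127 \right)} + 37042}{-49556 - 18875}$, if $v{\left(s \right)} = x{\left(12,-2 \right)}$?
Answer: $- \frac{37035}{68431} \approx -0.5412$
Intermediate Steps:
$v{\left(s \right)} = -7$ ($v{\left(s \right)} = -9 - -2 = -9 + 2 = -7$)
$\frac{v{\left(-127 \right)} + 37042}{-49556 - 18875} = \frac{-7 + 37042}{-49556 - 18875} = \frac{37035}{-49556 + \left(-22617 + 3742\right)} = \frac{37035}{-49556 - 18875} = \frac{37035}{-68431} = 37035 \left(- \frac{1}{68431}\right) = - \frac{37035}{68431}$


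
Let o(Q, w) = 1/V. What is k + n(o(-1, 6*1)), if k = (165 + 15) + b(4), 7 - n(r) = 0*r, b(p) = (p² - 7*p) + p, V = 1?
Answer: 179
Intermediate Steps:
b(p) = p² - 6*p
o(Q, w) = 1 (o(Q, w) = 1/1 = 1)
n(r) = 7 (n(r) = 7 - 0*r = 7 - 1*0 = 7 + 0 = 7)
k = 172 (k = (165 + 15) + 4*(-6 + 4) = 180 + 4*(-2) = 180 - 8 = 172)
k + n(o(-1, 6*1)) = 172 + 7 = 179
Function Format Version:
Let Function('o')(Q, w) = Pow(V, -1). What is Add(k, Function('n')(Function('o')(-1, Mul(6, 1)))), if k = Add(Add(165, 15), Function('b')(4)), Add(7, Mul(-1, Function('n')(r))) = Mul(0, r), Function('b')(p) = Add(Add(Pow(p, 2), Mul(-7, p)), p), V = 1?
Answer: 179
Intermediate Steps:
Function('b')(p) = Add(Pow(p, 2), Mul(-6, p))
Function('o')(Q, w) = 1 (Function('o')(Q, w) = Pow(1, -1) = 1)
Function('n')(r) = 7 (Function('n')(r) = Add(7, Mul(-1, Mul(0, r))) = Add(7, Mul(-1, 0)) = Add(7, 0) = 7)
k = 172 (k = Add(Add(165, 15), Mul(4, Add(-6, 4))) = Add(180, Mul(4, -2)) = Add(180, -8) = 172)
Add(k, Function('n')(Function('o')(-1, Mul(6, 1)))) = Add(172, 7) = 179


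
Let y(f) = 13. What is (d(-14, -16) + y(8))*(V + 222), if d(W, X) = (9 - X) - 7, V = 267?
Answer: 15159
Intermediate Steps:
d(W, X) = 2 - X
(d(-14, -16) + y(8))*(V + 222) = ((2 - 1*(-16)) + 13)*(267 + 222) = ((2 + 16) + 13)*489 = (18 + 13)*489 = 31*489 = 15159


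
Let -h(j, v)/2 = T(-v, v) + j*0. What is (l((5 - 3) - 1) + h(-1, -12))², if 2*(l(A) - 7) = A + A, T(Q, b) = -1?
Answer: 100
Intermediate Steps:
h(j, v) = 2 (h(j, v) = -2*(-1 + j*0) = -2*(-1 + 0) = -2*(-1) = 2)
l(A) = 7 + A (l(A) = 7 + (A + A)/2 = 7 + (2*A)/2 = 7 + A)
(l((5 - 3) - 1) + h(-1, -12))² = ((7 + ((5 - 3) - 1)) + 2)² = ((7 + (2 - 1)) + 2)² = ((7 + 1) + 2)² = (8 + 2)² = 10² = 100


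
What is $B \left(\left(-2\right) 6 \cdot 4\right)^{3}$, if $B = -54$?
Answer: $5971968$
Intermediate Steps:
$B \left(\left(-2\right) 6 \cdot 4\right)^{3} = - 54 \left(\left(-2\right) 6 \cdot 4\right)^{3} = - 54 \left(\left(-12\right) 4\right)^{3} = - 54 \left(-48\right)^{3} = \left(-54\right) \left(-110592\right) = 5971968$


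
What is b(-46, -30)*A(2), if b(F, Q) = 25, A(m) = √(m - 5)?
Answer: 25*I*√3 ≈ 43.301*I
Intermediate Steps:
A(m) = √(-5 + m)
b(-46, -30)*A(2) = 25*√(-5 + 2) = 25*√(-3) = 25*(I*√3) = 25*I*√3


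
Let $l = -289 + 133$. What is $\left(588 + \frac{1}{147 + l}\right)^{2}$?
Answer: $\frac{27994681}{81} \approx 3.4561 \cdot 10^{5}$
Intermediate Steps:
$l = -156$
$\left(588 + \frac{1}{147 + l}\right)^{2} = \left(588 + \frac{1}{147 - 156}\right)^{2} = \left(588 + \frac{1}{-9}\right)^{2} = \left(588 - \frac{1}{9}\right)^{2} = \left(\frac{5291}{9}\right)^{2} = \frac{27994681}{81}$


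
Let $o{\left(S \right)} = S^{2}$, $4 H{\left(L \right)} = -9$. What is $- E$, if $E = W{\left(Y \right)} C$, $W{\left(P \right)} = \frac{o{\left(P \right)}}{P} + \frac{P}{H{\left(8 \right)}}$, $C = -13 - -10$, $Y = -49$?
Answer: $- \frac{245}{3} \approx -81.667$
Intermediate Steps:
$H{\left(L \right)} = - \frac{9}{4}$ ($H{\left(L \right)} = \frac{1}{4} \left(-9\right) = - \frac{9}{4}$)
$C = -3$ ($C = -13 + 10 = -3$)
$W{\left(P \right)} = \frac{5 P}{9}$ ($W{\left(P \right)} = \frac{P^{2}}{P} + \frac{P}{- \frac{9}{4}} = P + P \left(- \frac{4}{9}\right) = P - \frac{4 P}{9} = \frac{5 P}{9}$)
$E = \frac{245}{3}$ ($E = \frac{5}{9} \left(-49\right) \left(-3\right) = \left(- \frac{245}{9}\right) \left(-3\right) = \frac{245}{3} \approx 81.667$)
$- E = \left(-1\right) \frac{245}{3} = - \frac{245}{3}$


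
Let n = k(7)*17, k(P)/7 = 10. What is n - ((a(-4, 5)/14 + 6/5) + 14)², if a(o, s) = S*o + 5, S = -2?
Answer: 4556359/4900 ≈ 929.87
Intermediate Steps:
k(P) = 70 (k(P) = 7*10 = 70)
n = 1190 (n = 70*17 = 1190)
a(o, s) = 5 - 2*o (a(o, s) = -2*o + 5 = 5 - 2*o)
n - ((a(-4, 5)/14 + 6/5) + 14)² = 1190 - (((5 - 2*(-4))/14 + 6/5) + 14)² = 1190 - (((5 + 8)*(1/14) + 6*(⅕)) + 14)² = 1190 - ((13*(1/14) + 6/5) + 14)² = 1190 - ((13/14 + 6/5) + 14)² = 1190 - (149/70 + 14)² = 1190 - (1129/70)² = 1190 - 1*1274641/4900 = 1190 - 1274641/4900 = 4556359/4900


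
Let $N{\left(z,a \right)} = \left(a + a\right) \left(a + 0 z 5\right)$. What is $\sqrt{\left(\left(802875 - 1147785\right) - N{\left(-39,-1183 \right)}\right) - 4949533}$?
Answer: $3 i \sqrt{899269} \approx 2844.9 i$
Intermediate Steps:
$N{\left(z,a \right)} = 2 a^{2}$ ($N{\left(z,a \right)} = 2 a \left(a + 0 \cdot 5\right) = 2 a \left(a + 0\right) = 2 a a = 2 a^{2}$)
$\sqrt{\left(\left(802875 - 1147785\right) - N{\left(-39,-1183 \right)}\right) - 4949533} = \sqrt{\left(\left(802875 - 1147785\right) - 2 \left(-1183\right)^{2}\right) - 4949533} = \sqrt{\left(\left(802875 - 1147785\right) - 2 \cdot 1399489\right) - 4949533} = \sqrt{\left(-344910 - 2798978\right) - 4949533} = \sqrt{-3143888 - 4949533} = \sqrt{-8093421} = 3 i \sqrt{899269}$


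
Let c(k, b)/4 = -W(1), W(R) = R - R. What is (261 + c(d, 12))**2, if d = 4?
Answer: 68121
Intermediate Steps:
W(R) = 0
c(k, b) = 0 (c(k, b) = 4*(-1*0) = 4*0 = 0)
(261 + c(d, 12))**2 = (261 + 0)**2 = 261**2 = 68121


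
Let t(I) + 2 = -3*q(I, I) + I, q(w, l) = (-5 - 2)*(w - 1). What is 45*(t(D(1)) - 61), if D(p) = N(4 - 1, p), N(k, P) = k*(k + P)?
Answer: 8100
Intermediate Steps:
N(k, P) = k*(P + k)
D(p) = 9 + 3*p (D(p) = (4 - 1)*(p + (4 - 1)) = 3*(p + 3) = 3*(3 + p) = 9 + 3*p)
q(w, l) = 7 - 7*w (q(w, l) = -7*(-1 + w) = 7 - 7*w)
t(I) = -23 + 22*I (t(I) = -2 + (-3*(7 - 7*I) + I) = -2 + ((-21 + 21*I) + I) = -2 + (-21 + 22*I) = -23 + 22*I)
45*(t(D(1)) - 61) = 45*((-23 + 22*(9 + 3*1)) - 61) = 45*((-23 + 22*(9 + 3)) - 61) = 45*((-23 + 22*12) - 61) = 45*((-23 + 264) - 61) = 45*(241 - 61) = 45*180 = 8100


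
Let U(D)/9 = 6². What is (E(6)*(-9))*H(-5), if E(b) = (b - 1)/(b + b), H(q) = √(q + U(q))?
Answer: -15*√319/4 ≈ -66.977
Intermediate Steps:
U(D) = 324 (U(D) = 9*6² = 9*36 = 324)
H(q) = √(324 + q) (H(q) = √(q + 324) = √(324 + q))
E(b) = (-1 + b)/(2*b) (E(b) = (-1 + b)/((2*b)) = (-1 + b)*(1/(2*b)) = (-1 + b)/(2*b))
(E(6)*(-9))*H(-5) = (((½)*(-1 + 6)/6)*(-9))*√(324 - 5) = (((½)*(⅙)*5)*(-9))*√319 = ((5/12)*(-9))*√319 = -15*√319/4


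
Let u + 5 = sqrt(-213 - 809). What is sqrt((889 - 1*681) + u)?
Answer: sqrt(203 + I*sqrt(1022)) ≈ 14.292 + 1.1184*I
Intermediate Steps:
u = -5 + I*sqrt(1022) (u = -5 + sqrt(-213 - 809) = -5 + sqrt(-1022) = -5 + I*sqrt(1022) ≈ -5.0 + 31.969*I)
sqrt((889 - 1*681) + u) = sqrt((889 - 1*681) + (-5 + I*sqrt(1022))) = sqrt((889 - 681) + (-5 + I*sqrt(1022))) = sqrt(208 + (-5 + I*sqrt(1022))) = sqrt(203 + I*sqrt(1022))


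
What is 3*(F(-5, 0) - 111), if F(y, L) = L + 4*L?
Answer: -333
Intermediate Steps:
F(y, L) = 5*L
3*(F(-5, 0) - 111) = 3*(5*0 - 111) = 3*(0 - 111) = 3*(-111) = -333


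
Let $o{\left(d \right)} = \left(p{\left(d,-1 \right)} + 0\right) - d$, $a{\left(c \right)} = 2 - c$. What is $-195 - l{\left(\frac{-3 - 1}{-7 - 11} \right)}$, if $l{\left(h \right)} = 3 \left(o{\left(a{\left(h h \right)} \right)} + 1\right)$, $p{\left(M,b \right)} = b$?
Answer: $- \frac{5107}{27} \approx -189.15$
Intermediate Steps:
$o{\left(d \right)} = -1 - d$ ($o{\left(d \right)} = \left(-1 + 0\right) - d = -1 - d$)
$l{\left(h \right)} = -6 + 3 h^{2}$ ($l{\left(h \right)} = 3 \left(\left(-1 - \left(2 - h h\right)\right) + 1\right) = 3 \left(\left(-1 - \left(2 - h^{2}\right)\right) + 1\right) = 3 \left(\left(-1 + \left(-2 + h^{2}\right)\right) + 1\right) = 3 \left(\left(-3 + h^{2}\right) + 1\right) = 3 \left(-2 + h^{2}\right) = -6 + 3 h^{2}$)
$-195 - l{\left(\frac{-3 - 1}{-7 - 11} \right)} = -195 - \left(-6 + 3 \left(\frac{-3 - 1}{-7 - 11}\right)^{2}\right) = -195 - \left(-6 + 3 \left(- \frac{4}{-18}\right)^{2}\right) = -195 - \left(-6 + 3 \left(\left(-4\right) \left(- \frac{1}{18}\right)\right)^{2}\right) = -195 - \left(-6 + 3 \left(\frac{2}{9}\right)^{2}\right) = -195 - \left(-6 + 3 \cdot \frac{4}{81}\right) = -195 - \left(-6 + \frac{4}{27}\right) = -195 - - \frac{158}{27} = -195 + \frac{158}{27} = - \frac{5107}{27}$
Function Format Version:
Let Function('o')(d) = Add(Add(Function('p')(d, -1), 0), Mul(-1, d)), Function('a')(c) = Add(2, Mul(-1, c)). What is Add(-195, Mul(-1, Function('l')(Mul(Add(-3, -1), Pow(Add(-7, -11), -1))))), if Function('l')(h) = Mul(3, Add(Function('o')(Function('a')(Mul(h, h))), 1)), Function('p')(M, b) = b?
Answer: Rational(-5107, 27) ≈ -189.15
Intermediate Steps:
Function('o')(d) = Add(-1, Mul(-1, d)) (Function('o')(d) = Add(Add(-1, 0), Mul(-1, d)) = Add(-1, Mul(-1, d)))
Function('l')(h) = Add(-6, Mul(3, Pow(h, 2))) (Function('l')(h) = Mul(3, Add(Add(-1, Mul(-1, Add(2, Mul(-1, Mul(h, h))))), 1)) = Mul(3, Add(Add(-1, Mul(-1, Add(2, Mul(-1, Pow(h, 2))))), 1)) = Mul(3, Add(Add(-1, Add(-2, Pow(h, 2))), 1)) = Mul(3, Add(Add(-3, Pow(h, 2)), 1)) = Mul(3, Add(-2, Pow(h, 2))) = Add(-6, Mul(3, Pow(h, 2))))
Add(-195, Mul(-1, Function('l')(Mul(Add(-3, -1), Pow(Add(-7, -11), -1))))) = Add(-195, Mul(-1, Add(-6, Mul(3, Pow(Mul(Add(-3, -1), Pow(Add(-7, -11), -1)), 2))))) = Add(-195, Mul(-1, Add(-6, Mul(3, Pow(Mul(-4, Pow(-18, -1)), 2))))) = Add(-195, Mul(-1, Add(-6, Mul(3, Pow(Mul(-4, Rational(-1, 18)), 2))))) = Add(-195, Mul(-1, Add(-6, Mul(3, Pow(Rational(2, 9), 2))))) = Add(-195, Mul(-1, Add(-6, Mul(3, Rational(4, 81))))) = Add(-195, Mul(-1, Add(-6, Rational(4, 27)))) = Add(-195, Mul(-1, Rational(-158, 27))) = Add(-195, Rational(158, 27)) = Rational(-5107, 27)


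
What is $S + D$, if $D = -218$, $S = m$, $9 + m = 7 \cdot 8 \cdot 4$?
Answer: $-3$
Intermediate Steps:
$m = 215$ ($m = -9 + 7 \cdot 8 \cdot 4 = -9 + 56 \cdot 4 = -9 + 224 = 215$)
$S = 215$
$S + D = 215 - 218 = -3$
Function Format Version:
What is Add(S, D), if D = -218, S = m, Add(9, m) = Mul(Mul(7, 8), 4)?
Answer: -3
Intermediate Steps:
m = 215 (m = Add(-9, Mul(Mul(7, 8), 4)) = Add(-9, Mul(56, 4)) = Add(-9, 224) = 215)
S = 215
Add(S, D) = Add(215, -218) = -3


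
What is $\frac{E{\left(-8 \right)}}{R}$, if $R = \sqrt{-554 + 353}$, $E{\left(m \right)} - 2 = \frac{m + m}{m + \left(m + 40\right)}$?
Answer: $- \frac{4 i \sqrt{201}}{603} \approx - 0.094046 i$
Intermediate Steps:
$E{\left(m \right)} = 2 + \frac{2 m}{40 + 2 m}$ ($E{\left(m \right)} = 2 + \frac{m + m}{m + \left(m + 40\right)} = 2 + \frac{2 m}{m + \left(40 + m\right)} = 2 + \frac{2 m}{40 + 2 m}$)
$R = i \sqrt{201}$ ($R = \sqrt{-201} = i \sqrt{201} \approx 14.177 i$)
$\frac{E{\left(-8 \right)}}{R} = \frac{\frac{1}{20 - 8} \left(40 + 3 \left(-8\right)\right)}{i \sqrt{201}} = \frac{40 - 24}{12} \left(- \frac{i \sqrt{201}}{201}\right) = \frac{1}{12} \cdot 16 \left(- \frac{i \sqrt{201}}{201}\right) = \frac{4 \left(- \frac{i \sqrt{201}}{201}\right)}{3} = - \frac{4 i \sqrt{201}}{603}$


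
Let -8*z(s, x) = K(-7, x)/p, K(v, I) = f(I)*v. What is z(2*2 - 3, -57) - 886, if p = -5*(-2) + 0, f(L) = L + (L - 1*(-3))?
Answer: -71657/80 ≈ -895.71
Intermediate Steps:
f(L) = 3 + 2*L (f(L) = L + (L + 3) = L + (3 + L) = 3 + 2*L)
K(v, I) = v*(3 + 2*I) (K(v, I) = (3 + 2*I)*v = v*(3 + 2*I))
p = 10 (p = 10 + 0 = 10)
z(s, x) = 21/80 + 7*x/40 (z(s, x) = -(-7*(3 + 2*x))/(8*10) = -(-21 - 14*x)/(8*10) = -(-21/10 - 7*x/5)/8 = 21/80 + 7*x/40)
z(2*2 - 3, -57) - 886 = (21/80 + (7/40)*(-57)) - 886 = (21/80 - 399/40) - 886 = -777/80 - 886 = -71657/80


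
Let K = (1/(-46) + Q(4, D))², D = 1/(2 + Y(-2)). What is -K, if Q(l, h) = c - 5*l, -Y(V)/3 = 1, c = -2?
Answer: -1026169/2116 ≈ -484.96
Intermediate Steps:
Y(V) = -3 (Y(V) = -3*1 = -3)
D = -1 (D = 1/(2 - 3) = 1/(-1) = -1)
Q(l, h) = -2 - 5*l
K = 1026169/2116 (K = (1/(-46) + (-2 - 5*4))² = (-1/46 + (-2 - 20))² = (-1/46 - 22)² = (-1013/46)² = 1026169/2116 ≈ 484.96)
-K = -1*1026169/2116 = -1026169/2116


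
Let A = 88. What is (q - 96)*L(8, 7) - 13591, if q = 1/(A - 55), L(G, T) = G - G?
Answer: -13591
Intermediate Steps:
L(G, T) = 0
q = 1/33 (q = 1/(88 - 55) = 1/33 ≈ 0.030303)
(q - 96)*L(8, 7) - 13591 = (1/33 - 96)*0 - 13591 = -3167/33*0 - 13591 = 0 - 13591 = -13591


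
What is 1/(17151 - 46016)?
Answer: -1/28865 ≈ -3.4644e-5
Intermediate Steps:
1/(17151 - 46016) = 1/(-28865) = -1/28865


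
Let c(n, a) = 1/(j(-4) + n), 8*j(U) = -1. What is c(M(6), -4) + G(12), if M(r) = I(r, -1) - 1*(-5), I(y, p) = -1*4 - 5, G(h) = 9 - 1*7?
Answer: 58/33 ≈ 1.7576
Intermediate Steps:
G(h) = 2 (G(h) = 9 - 7 = 2)
I(y, p) = -9 (I(y, p) = -4 - 5 = -9)
j(U) = -⅛ (j(U) = (⅛)*(-1) = -⅛)
M(r) = -4 (M(r) = -9 - 1*(-5) = -9 + 5 = -4)
c(n, a) = 1/(-⅛ + n)
c(M(6), -4) + G(12) = 8/(-1 + 8*(-4)) + 2 = 8/(-1 - 32) + 2 = 8/(-33) + 2 = 8*(-1/33) + 2 = -8/33 + 2 = 58/33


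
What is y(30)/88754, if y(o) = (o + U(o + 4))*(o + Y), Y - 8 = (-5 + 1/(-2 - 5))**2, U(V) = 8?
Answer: 60002/2174473 ≈ 0.027594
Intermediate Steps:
Y = 1688/49 (Y = 8 + (-5 + 1/(-2 - 5))**2 = 8 + (-5 + 1/(-7))**2 = 8 + (-5 - 1/7)**2 = 8 + (-36/7)**2 = 8 + 1296/49 = 1688/49 ≈ 34.449)
y(o) = (8 + o)*(1688/49 + o) (y(o) = (o + 8)*(o + 1688/49) = (8 + o)*(1688/49 + o))
y(30)/88754 = (13504/49 + 30**2 + (2080/49)*30)/88754 = (13504/49 + 900 + 62400/49)*(1/88754) = (120004/49)*(1/88754) = 60002/2174473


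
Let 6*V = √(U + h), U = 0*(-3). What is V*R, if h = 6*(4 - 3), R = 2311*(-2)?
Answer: -2311*√6/3 ≈ -1886.9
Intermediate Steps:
R = -4622
h = 6 (h = 6*1 = 6)
U = 0
V = √6/6 (V = √(0 + 6)/6 = √6/6 ≈ 0.40825)
V*R = (√6/6)*(-4622) = -2311*√6/3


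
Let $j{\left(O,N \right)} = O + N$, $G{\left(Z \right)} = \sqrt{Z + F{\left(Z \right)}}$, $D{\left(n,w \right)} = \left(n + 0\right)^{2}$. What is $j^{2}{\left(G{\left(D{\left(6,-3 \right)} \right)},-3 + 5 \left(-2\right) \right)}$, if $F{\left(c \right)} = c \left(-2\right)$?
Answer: $133 - 156 i \approx 133.0 - 156.0 i$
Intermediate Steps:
$F{\left(c \right)} = - 2 c$
$D{\left(n,w \right)} = n^{2}$
$G{\left(Z \right)} = \sqrt{- Z}$ ($G{\left(Z \right)} = \sqrt{Z - 2 Z} = \sqrt{- Z}$)
$j{\left(O,N \right)} = N + O$
$j^{2}{\left(G{\left(D{\left(6,-3 \right)} \right)},-3 + 5 \left(-2\right) \right)} = \left(\left(-3 + 5 \left(-2\right)\right) + \sqrt{- 6^{2}}\right)^{2} = \left(\left(-3 - 10\right) + \sqrt{\left(-1\right) 36}\right)^{2} = \left(-13 + \sqrt{-36}\right)^{2} = \left(-13 + 6 i\right)^{2}$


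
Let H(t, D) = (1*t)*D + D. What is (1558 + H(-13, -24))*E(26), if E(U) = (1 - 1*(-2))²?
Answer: 16614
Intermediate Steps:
E(U) = 9 (E(U) = (1 + 2)² = 3² = 9)
H(t, D) = D + D*t (H(t, D) = t*D + D = D*t + D = D + D*t)
(1558 + H(-13, -24))*E(26) = (1558 - 24*(1 - 13))*9 = (1558 - 24*(-12))*9 = (1558 + 288)*9 = 1846*9 = 16614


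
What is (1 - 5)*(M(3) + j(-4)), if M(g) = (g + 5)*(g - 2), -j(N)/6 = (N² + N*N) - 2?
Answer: 688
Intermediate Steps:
j(N) = 12 - 12*N² (j(N) = -6*((N² + N*N) - 2) = -6*((N² + N²) - 2) = -6*(2*N² - 2) = -6*(-2 + 2*N²) = 12 - 12*N²)
M(g) = (-2 + g)*(5 + g) (M(g) = (5 + g)*(-2 + g) = (-2 + g)*(5 + g))
(1 - 5)*(M(3) + j(-4)) = (1 - 5)*((-10 + 3² + 3*3) + (12 - 12*(-4)²)) = -4*((-10 + 9 + 9) + (12 - 12*16)) = -4*(8 + (12 - 192)) = -4*(8 - 180) = -4*(-172) = 688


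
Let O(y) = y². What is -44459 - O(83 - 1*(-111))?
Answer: -82095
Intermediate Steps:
-44459 - O(83 - 1*(-111)) = -44459 - (83 - 1*(-111))² = -44459 - (83 + 111)² = -44459 - 1*194² = -44459 - 1*37636 = -44459 - 37636 = -82095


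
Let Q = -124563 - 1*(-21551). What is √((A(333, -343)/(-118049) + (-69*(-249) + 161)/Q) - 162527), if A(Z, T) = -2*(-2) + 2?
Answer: I*√35553268805921367352978/467710138 ≈ 403.15*I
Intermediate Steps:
A(Z, T) = 6 (A(Z, T) = 4 + 2 = 6)
Q = -103012 (Q = -124563 + 21551 = -103012)
√((A(333, -343)/(-118049) + (-69*(-249) + 161)/Q) - 162527) = √((6/(-118049) + (-69*(-249) + 161)/(-103012)) - 162527) = √((6*(-1/118049) + (17181 + 161)*(-1/103012)) - 162527) = √((-6/118049 + 17342*(-1/103012)) - 162527) = √((-6/118049 - 667/3962) - 162527) = √(-78762455/467710138 - 162527) = √(-76015604361181/467710138) = I*√35553268805921367352978/467710138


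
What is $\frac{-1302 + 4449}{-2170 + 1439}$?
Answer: $- \frac{3147}{731} \approx -4.3051$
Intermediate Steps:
$\frac{-1302 + 4449}{-2170 + 1439} = \frac{3147}{-731} = 3147 \left(- \frac{1}{731}\right) = - \frac{3147}{731}$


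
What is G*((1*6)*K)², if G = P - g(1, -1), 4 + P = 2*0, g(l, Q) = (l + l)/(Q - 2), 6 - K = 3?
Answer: -1080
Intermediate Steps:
K = 3 (K = 6 - 1*3 = 6 - 3 = 3)
g(l, Q) = 2*l/(-2 + Q) (g(l, Q) = (2*l)/(-2 + Q) = 2*l/(-2 + Q))
P = -4 (P = -4 + 2*0 = -4 + 0 = -4)
G = -10/3 (G = -4 - 2/(-2 - 1) = -4 - 2/(-3) = -4 - 2*(-1)/3 = -4 - 1*(-⅔) = -4 + ⅔ = -10/3 ≈ -3.3333)
G*((1*6)*K)² = -10*((1*6)*3)²/3 = -10*(6*3)²/3 = -10/3*18² = -10/3*324 = -1080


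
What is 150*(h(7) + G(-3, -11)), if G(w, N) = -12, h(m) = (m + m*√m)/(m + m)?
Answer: -1725 + 75*√7 ≈ -1526.6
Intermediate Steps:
h(m) = (m + m^(3/2))/(2*m) (h(m) = (m + m^(3/2))/((2*m)) = (m + m^(3/2))*(1/(2*m)) = (m + m^(3/2))/(2*m))
150*(h(7) + G(-3, -11)) = 150*((½ + √7/2) - 12) = 150*(-23/2 + √7/2) = -1725 + 75*√7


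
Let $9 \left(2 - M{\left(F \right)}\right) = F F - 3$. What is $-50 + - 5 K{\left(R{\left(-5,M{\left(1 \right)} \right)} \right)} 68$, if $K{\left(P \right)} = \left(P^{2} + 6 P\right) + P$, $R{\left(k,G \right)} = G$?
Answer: $- \frac{568450}{81} \approx -7017.9$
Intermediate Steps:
$M{\left(F \right)} = \frac{7}{3} - \frac{F^{2}}{9}$ ($M{\left(F \right)} = 2 - \frac{F F - 3}{9} = 2 - \frac{F^{2} - 3}{9} = 2 - \frac{-3 + F^{2}}{9} = 2 - \left(- \frac{1}{3} + \frac{F^{2}}{9}\right) = \frac{7}{3} - \frac{F^{2}}{9}$)
$K{\left(P \right)} = P^{2} + 7 P$
$-50 + - 5 K{\left(R{\left(-5,M{\left(1 \right)} \right)} \right)} 68 = -50 + - 5 \left(\frac{7}{3} - \frac{1^{2}}{9}\right) \left(7 + \left(\frac{7}{3} - \frac{1^{2}}{9}\right)\right) 68 = -50 + - 5 \left(\frac{7}{3} - \frac{1}{9}\right) \left(7 + \left(\frac{7}{3} - \frac{1}{9}\right)\right) 68 = -50 + - 5 \frac{20 \left(7 + \frac{20}{9}\right)}{9} \cdot 68 = -50 + - 5 \cdot \frac{20}{9} \cdot \frac{83}{9} \cdot 68 = -50 + \left(-5\right) \frac{1660}{81} \cdot 68 = -50 - \frac{564400}{81} = - \frac{568450}{81}$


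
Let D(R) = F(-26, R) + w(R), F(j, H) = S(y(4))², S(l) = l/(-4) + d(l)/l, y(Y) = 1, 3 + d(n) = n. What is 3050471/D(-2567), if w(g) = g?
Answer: -48807536/40991 ≈ -1190.7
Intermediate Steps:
d(n) = -3 + n
S(l) = -l/4 + (-3 + l)/l (S(l) = l/(-4) + (-3 + l)/l = l*(-¼) + (-3 + l)/l = -l/4 + (-3 + l)/l)
F(j, H) = 81/16 (F(j, H) = (1 - 3/1 - ¼*1)² = (1 - 3*1 - ¼)² = (1 - 3 - ¼)² = (-9/4)² = 81/16)
D(R) = 81/16 + R
3050471/D(-2567) = 3050471/(81/16 - 2567) = 3050471/(-40991/16) = 3050471*(-16/40991) = -48807536/40991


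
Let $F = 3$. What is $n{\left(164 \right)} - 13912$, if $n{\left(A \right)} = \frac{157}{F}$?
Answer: $- \frac{41579}{3} \approx -13860.0$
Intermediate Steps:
$n{\left(A \right)} = \frac{157}{3}$
$n{\left(164 \right)} - 13912 = \frac{157}{3} - 13912 = - \frac{41579}{3}$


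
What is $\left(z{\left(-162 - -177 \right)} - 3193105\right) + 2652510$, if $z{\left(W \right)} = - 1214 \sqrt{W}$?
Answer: $-540595 - 1214 \sqrt{15} \approx -5.453 \cdot 10^{5}$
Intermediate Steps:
$\left(z{\left(-162 - -177 \right)} - 3193105\right) + 2652510 = \left(- 1214 \sqrt{-162 - -177} - 3193105\right) + 2652510 = \left(- 1214 \sqrt{-162 + 177} - 3193105\right) + 2652510 = \left(- 1214 \sqrt{15} - 3193105\right) + 2652510 = \left(-3193105 - 1214 \sqrt{15}\right) + 2652510 = -540595 - 1214 \sqrt{15}$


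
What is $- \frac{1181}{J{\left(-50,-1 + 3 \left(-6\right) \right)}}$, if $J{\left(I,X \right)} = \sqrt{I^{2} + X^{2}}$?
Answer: $- \frac{1181 \sqrt{2861}}{2861} \approx -22.08$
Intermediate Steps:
$- \frac{1181}{J{\left(-50,-1 + 3 \left(-6\right) \right)}} = - \frac{1181}{\sqrt{\left(-50\right)^{2} + \left(-1 + 3 \left(-6\right)\right)^{2}}} = - \frac{1181}{\sqrt{2500 + \left(-1 - 18\right)^{2}}} = - \frac{1181}{\sqrt{2500 + \left(-19\right)^{2}}} = - \frac{1181}{\sqrt{2500 + 361}} = - \frac{1181}{\sqrt{2861}} = - 1181 \frac{\sqrt{2861}}{2861} = - \frac{1181 \sqrt{2861}}{2861}$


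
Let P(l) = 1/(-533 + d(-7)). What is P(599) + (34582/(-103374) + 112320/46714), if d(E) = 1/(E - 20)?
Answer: 35931228028943/17374788903528 ≈ 2.0680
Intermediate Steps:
d(E) = 1/(-20 + E)
P(l) = -27/14392 (P(l) = 1/(-533 + 1/(-20 - 7)) = 1/(-533 + 1/(-27)) = 1/(-533 - 1/27) = 1/(-14392/27) = -27/14392)
P(599) + (34582/(-103374) + 112320/46714) = -27/14392 + (34582/(-103374) + 112320/46714) = -27/14392 + (34582*(-1/103374) + 112320*(1/46714)) = -27/14392 + (-17291/51687 + 56160/23357) = -27/14392 + 2498876033/1207253259 = 35931228028943/17374788903528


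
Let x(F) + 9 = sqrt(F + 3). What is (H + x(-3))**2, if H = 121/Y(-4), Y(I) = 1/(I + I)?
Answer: 954529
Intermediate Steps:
Y(I) = 1/(2*I)
x(F) = -9 + sqrt(3 + F) (x(F) = -9 + sqrt(F + 3) = -9 + sqrt(3 + F))
H = -968 (H = 121/(((1/2)/(-4))) = 121/(((1/2)*(-1/4))) = 121/(-1/8) = 121*(-8) = -968)
(H + x(-3))**2 = (-968 + (-9 + sqrt(3 - 3)))**2 = (-968 + (-9 + sqrt(0)))**2 = (-968 + (-9 + 0))**2 = (-968 - 9)**2 = (-977)**2 = 954529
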